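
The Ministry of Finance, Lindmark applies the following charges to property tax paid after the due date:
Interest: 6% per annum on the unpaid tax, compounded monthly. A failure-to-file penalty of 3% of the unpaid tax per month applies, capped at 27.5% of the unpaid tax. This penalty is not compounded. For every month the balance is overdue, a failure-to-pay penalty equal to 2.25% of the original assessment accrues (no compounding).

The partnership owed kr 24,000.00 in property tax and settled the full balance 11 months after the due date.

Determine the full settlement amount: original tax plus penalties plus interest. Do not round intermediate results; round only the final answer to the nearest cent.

kr 37,893.50

Failure-to-file: 11 × 3% × kr 24,000.00 = kr 7,920.00, capped at 27.5% × kr 24,000.00 = kr 6,600.00
Failure-to-pay penalty = 2.25% × kr 24,000.00 × 11 mo = kr 5,940.00
Interest (6%/yr ÷ 12 = 0.5%/month): kr 24,000.00 × ((1 + 0.005)^11 − 1) = kr 1,353.5000…
Total = kr 24,000.00 + kr 12,540.0000 + kr 1,353.5000… = kr 37,893.50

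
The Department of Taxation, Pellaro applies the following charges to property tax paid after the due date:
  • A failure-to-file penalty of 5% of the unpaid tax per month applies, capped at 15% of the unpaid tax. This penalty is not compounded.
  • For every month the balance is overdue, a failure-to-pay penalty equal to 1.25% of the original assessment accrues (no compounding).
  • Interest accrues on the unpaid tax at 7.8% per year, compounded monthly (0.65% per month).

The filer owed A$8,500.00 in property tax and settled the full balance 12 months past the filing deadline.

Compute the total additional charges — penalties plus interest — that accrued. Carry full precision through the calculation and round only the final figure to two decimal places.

A$3,237.22

Failure-to-file: 12 × 5% × A$8,500.00 = A$5,100.00, capped at 15% × A$8,500.00 = A$1,275.00
Failure-to-pay penalty: 12 × 1.25% × A$8,500.00 = A$1,275.00
Interest: A$8,500.00 × ((1 + 0.0065)^12 − 1) = A$8,500.00 × 0.0808498… = A$687.2234…
Penalties + interest = A$2,550.0000 + A$687.2234… = A$3,237.22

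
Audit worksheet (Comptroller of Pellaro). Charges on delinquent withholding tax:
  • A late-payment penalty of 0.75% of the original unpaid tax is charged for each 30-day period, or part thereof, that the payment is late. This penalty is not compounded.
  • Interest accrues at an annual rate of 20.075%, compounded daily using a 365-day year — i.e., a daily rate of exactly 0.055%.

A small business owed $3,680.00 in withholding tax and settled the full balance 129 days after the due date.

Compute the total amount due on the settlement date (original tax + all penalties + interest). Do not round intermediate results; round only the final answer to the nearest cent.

$4,088.50

Penalty periods: ⌈129/30⌉ = 5; penalty = 5 × 0.75% × $3,680.00 = $138.00
Interest: $3,680.00 × ((1 + 0.00055)^129 − 1) = $3,680.00 × 0.07350661… = $270.5043…
Total = $3,680.00 + $138.0000 + $270.5043… = $4,088.50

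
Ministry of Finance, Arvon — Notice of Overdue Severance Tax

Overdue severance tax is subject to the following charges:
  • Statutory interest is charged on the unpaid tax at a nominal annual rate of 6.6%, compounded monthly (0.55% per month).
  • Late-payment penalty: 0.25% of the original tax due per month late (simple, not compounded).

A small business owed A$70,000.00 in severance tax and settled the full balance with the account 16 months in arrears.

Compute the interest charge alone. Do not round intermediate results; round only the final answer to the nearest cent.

Interest: A$70,000.00 × ((1 + 0.0055)^16 − 1) = A$70,000.00 × 0.0917249… = A$6,420.7400…

A$6,420.74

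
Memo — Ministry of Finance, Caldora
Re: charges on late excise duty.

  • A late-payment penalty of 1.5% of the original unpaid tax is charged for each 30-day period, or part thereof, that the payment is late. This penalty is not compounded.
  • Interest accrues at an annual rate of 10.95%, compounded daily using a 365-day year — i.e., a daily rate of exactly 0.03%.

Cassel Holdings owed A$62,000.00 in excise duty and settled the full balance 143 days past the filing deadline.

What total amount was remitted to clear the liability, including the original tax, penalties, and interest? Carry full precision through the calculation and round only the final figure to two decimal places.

Penalty periods: ⌈143/30⌉ = 5; penalty = 5 × 1.5% × A$62,000.00 = A$4,650.00
Interest: A$62,000.00 × ((1 + 0.0003)^143 − 1) = A$62,000.00 × 0.04382679… = A$2,717.2610…
Total = A$62,000.00 + A$4,650.0000 + A$2,717.2610… = A$69,367.26

A$69,367.26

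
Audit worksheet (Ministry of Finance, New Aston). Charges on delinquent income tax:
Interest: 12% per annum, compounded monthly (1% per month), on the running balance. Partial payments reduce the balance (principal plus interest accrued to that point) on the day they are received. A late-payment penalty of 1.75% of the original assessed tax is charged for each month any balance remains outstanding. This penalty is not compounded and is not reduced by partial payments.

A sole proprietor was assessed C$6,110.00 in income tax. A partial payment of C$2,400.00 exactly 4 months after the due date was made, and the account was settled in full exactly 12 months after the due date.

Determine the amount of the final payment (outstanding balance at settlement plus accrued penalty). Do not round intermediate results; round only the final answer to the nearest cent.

Balance at month 4: C$6,110.0000 × (1 + 0.01)^4 = C$6,358.0905…
After C$2,400.00 payment: C$6,358.0905… − C$2,400.00 = C$3,958.0905…
Balance at month 12: C$3,958.0905… × (1 + 0.01)^8 = C$4,286.0448…
Penalty: 12 × 1.75% × C$6,110.00 = C$1,283.10
Final settlement = outstanding balance + penalty = C$4,286.0448… + C$1,283.10 = C$5,569.14

C$5,569.14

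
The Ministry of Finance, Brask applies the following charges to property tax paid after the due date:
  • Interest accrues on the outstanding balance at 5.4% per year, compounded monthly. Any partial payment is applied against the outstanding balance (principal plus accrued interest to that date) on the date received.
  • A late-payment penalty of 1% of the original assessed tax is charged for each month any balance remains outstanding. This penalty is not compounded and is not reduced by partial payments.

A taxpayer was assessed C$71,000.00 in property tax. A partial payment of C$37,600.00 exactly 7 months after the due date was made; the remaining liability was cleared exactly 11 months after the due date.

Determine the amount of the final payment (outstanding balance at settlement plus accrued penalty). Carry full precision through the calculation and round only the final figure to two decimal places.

C$44,123.27

Monthly rate = 5.4% ÷ 12 = 0.45%
Balance at month 7: C$71,000.0000 × (1 + 0.0045)^7 = C$73,266.9202…
After C$37,600.00 payment: C$73,266.9202… − C$37,600.00 = C$35,666.9202…
Balance at month 11: C$35,666.9202… × (1 + 0.0045)^4 = C$36,313.2713…
Penalty: 11 × 1% × C$71,000.00 = C$7,810.00
Final settlement = outstanding balance + penalty = C$36,313.2713… + C$7,810.00 = C$44,123.27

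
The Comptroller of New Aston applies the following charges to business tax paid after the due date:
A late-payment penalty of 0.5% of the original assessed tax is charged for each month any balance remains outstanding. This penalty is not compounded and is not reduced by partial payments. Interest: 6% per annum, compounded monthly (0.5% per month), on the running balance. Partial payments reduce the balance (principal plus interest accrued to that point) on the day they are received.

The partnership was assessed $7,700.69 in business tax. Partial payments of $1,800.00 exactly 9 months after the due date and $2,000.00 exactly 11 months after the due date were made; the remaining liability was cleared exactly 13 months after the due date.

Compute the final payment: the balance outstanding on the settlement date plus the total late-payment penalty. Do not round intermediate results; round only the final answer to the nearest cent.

Balance at month 9: $7,700.6900 × (1 + 0.005)^9 = $8,054.2331…
After $1,800.00 payment: $8,054.2331… − $1,800.00 = $6,254.2331…
Balance at month 11: $6,254.2331… × (1 + 0.005)^2 = $6,316.9318…
After $2,000.00 payment: $6,316.9318… − $2,000.00 = $4,316.9318…
Balance at month 13: $4,316.9318… × (1 + 0.005)^2 = $4,360.2091…
Penalty: 13 × 0.5% × $7,700.69 = $500.54…
Final settlement = outstanding balance + penalty = $4,360.2091… + $500.54… = $4,860.75

$4,860.75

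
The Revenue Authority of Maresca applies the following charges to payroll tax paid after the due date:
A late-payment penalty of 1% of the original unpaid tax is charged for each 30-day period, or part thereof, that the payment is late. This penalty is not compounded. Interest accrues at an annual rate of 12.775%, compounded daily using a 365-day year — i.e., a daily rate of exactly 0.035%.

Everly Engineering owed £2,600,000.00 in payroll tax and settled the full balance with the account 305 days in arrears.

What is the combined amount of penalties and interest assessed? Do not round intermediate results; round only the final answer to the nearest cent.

Penalty periods: ⌈305/30⌉ = 11; penalty = 11 × 1% × £2,600,000.00 = £286,000.00
Interest: £2,600,000.00 × ((1 + 0.00035)^305 − 1) = £2,600,000.00 × 0.11263527… = £292,851.7148…
Penalties + interest = £286,000.0000 + £292,851.7148… = £578,851.71

£578,851.71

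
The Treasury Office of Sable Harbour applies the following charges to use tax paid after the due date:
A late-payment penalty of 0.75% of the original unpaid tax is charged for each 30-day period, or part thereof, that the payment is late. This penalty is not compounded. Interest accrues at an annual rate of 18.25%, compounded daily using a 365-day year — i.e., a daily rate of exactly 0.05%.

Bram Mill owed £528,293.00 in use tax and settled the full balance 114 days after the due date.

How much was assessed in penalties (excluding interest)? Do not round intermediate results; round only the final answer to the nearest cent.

£15,848.79

Penalty periods: ⌈114/30⌉ = 4; penalty = 4 × 0.75% × £528,293.00 = £15,848.79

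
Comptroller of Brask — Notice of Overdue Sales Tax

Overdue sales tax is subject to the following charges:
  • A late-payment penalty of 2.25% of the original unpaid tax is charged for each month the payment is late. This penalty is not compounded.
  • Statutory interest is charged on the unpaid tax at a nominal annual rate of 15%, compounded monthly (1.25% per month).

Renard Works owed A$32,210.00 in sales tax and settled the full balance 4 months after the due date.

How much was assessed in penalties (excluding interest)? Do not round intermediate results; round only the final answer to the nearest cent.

Late-payment penalty: 4 × 2.25% × A$32,210.00 = A$2,898.90

A$2,898.90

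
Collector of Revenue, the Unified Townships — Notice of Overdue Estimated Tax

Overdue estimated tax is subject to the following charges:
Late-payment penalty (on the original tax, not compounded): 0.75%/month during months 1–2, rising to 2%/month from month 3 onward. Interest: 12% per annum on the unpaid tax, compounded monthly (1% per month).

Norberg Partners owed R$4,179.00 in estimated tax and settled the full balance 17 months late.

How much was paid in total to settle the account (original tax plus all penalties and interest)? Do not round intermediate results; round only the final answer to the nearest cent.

R$6,265.59

Penalty, months 1–2: 2 × 0.75% × R$4,179.00 = R$62.69…
Penalty, months 3–17: 15 × 2% × R$4,179.00 = R$1,253.70
Interest: R$4,179.00 × ((1 + 0.01)^17 − 1) = R$4,179.00 × 0.1843044… = R$770.2082…
Total = R$4,179.00 + R$1,316.3850 + R$770.2082… = R$6,265.59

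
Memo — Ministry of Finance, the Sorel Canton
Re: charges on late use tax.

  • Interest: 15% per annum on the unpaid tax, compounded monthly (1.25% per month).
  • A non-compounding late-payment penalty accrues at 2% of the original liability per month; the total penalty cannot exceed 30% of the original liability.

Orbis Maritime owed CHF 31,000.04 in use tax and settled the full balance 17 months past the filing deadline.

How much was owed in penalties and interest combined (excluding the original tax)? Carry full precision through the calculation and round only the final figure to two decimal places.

CHF 16,589.30

Penalty (uncapped): 17 × 2% × CHF 31,000.04 = CHF 10,540.01…; cap = 30% × CHF 31,000.04 = CHF 9,300.01… → penalty = CHF 9,300.01…
Interest: CHF 31,000.04 × ((1 + 0.0125)^17 − 1) = CHF 31,000.04 × 0.2351382… = CHF 7,289.2926…
Penalties + interest = CHF 9,300.0120 + CHF 7,289.2926… = CHF 16,589.30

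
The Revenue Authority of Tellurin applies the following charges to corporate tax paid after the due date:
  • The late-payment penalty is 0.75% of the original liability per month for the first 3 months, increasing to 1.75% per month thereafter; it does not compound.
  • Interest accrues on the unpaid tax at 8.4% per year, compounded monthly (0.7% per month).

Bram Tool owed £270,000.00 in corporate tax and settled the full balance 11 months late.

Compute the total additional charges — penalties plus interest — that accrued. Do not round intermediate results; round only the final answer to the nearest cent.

Penalty, months 1–3: 3 × 0.75% × £270,000.00 = £6,075.00
Penalty, months 4–11: 8 × 1.75% × £270,000.00 = £37,800.00
Interest: £270,000.00 × ((1 + 0.007)^11 − 1) = £270,000.00 × 0.0797524… = £21,533.1467…
Penalties + interest = £43,875.0000 + £21,533.1467… = £65,408.15

£65,408.15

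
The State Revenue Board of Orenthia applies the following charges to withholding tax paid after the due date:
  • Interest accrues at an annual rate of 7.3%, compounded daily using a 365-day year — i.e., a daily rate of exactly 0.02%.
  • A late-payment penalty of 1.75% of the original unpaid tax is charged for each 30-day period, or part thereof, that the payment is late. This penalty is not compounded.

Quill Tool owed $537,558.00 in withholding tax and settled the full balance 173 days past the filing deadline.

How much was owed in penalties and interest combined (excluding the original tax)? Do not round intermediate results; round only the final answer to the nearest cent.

Penalty periods: ⌈173/30⌉ = 6; penalty = 6 × 1.75% × $537,558.00 = $56,443.59
Interest: $537,558.00 × ((1 + 0.0002)^173 − 1) = $537,558.00 × 0.03520196… = $18,923.0965…
Penalties + interest = $56,443.5900 + $18,923.0965… = $75,366.69

$75,366.69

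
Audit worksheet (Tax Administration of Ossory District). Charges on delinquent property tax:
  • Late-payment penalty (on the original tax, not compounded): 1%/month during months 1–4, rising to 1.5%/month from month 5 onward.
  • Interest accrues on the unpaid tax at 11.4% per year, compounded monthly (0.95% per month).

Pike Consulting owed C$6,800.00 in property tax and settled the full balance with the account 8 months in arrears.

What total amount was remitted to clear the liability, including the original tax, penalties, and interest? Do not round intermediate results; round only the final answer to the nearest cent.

Penalty, months 1–4: 4 × 1% × C$6,800.00 = C$272.00
Penalty, months 5–8: 4 × 1.5% × C$6,800.00 = C$408.00
Interest: C$6,800.00 × ((1 + 0.0095)^8 − 1) = C$6,800.00 × 0.0785756… = C$534.3140…
Total = C$6,800.00 + C$680.0000 + C$534.3140… = C$8,014.31

C$8,014.31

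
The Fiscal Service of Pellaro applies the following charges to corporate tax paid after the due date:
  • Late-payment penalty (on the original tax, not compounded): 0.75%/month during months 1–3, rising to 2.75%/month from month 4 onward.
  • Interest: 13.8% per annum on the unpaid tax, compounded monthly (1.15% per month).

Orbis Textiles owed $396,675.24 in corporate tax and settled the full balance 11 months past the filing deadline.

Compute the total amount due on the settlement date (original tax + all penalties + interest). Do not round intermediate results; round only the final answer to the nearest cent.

$546,035.59

Penalty, months 1–3: 3 × 0.75% × $396,675.24 = $8,925.19…
Penalty, months 4–11: 8 × 2.75% × $396,675.24 = $87,268.55…
Interest: $396,675.24 × ((1 + 0.0115)^11 − 1) = $396,675.24 × 0.1340306… = $53,166.6046…
Total = $396,675.24 + $96,193.7457 + $53,166.6046… = $546,035.59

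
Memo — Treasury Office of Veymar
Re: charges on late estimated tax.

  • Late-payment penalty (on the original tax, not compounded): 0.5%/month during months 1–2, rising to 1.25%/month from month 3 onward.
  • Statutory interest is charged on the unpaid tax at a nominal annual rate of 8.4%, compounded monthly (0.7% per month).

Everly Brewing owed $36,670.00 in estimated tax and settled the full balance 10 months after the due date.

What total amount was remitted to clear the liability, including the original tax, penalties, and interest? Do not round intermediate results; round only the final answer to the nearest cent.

Penalty, months 1–2: 2 × 0.5% × $36,670.00 = $366.70
Penalty, months 3–10: 8 × 1.25% × $36,670.00 = $3,667.00
Interest: $36,670.00 × ((1 + 0.007)^10 − 1) = $36,670.00 × 0.0722467… = $2,649.2853…
Total = $36,670.00 + $4,033.7000 + $2,649.2853… = $43,352.99

$43,352.99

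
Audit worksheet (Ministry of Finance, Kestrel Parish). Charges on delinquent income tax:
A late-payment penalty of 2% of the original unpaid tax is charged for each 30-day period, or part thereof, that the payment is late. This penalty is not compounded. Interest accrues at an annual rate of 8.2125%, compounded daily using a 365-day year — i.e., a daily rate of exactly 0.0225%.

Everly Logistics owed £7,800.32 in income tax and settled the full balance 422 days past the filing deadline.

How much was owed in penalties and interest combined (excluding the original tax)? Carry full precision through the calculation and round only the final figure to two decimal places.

Penalty periods: ⌈422/30⌉ = 15; penalty = 15 × 2% × £7,800.32 = £2,340.10…
Interest: £7,800.32 × ((1 + 0.000225)^422 − 1) = £7,800.32 × 0.09959213… = £776.8505…
Penalties + interest = £2,340.0960 + £776.8505… = £3,116.95

£3,116.95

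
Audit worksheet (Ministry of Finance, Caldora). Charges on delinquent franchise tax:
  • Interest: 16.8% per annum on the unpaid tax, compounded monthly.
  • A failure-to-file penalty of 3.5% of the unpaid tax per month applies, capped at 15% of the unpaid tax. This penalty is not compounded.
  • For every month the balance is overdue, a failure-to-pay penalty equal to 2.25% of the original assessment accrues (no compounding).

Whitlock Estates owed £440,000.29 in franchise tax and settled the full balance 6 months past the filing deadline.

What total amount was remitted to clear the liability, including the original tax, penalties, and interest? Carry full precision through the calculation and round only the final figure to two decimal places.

Failure-to-file: 6 × 3.5% × £440,000.29 = £92,400.06…, capped at 15% × £440,000.29 = £66,000.04…
Failure-to-pay penalty: 6 × 2.25% × £440,000.29 = £59,400.04…
Interest (16.8%/yr ÷ 12 = 1.4%/month): £440,000.29 × ((1 + 0.014)^6 − 1) = £38,278.0274…
Total = £440,000.29 + £125,400.0827… + £38,278.0274… = £603,678.40

£603,678.40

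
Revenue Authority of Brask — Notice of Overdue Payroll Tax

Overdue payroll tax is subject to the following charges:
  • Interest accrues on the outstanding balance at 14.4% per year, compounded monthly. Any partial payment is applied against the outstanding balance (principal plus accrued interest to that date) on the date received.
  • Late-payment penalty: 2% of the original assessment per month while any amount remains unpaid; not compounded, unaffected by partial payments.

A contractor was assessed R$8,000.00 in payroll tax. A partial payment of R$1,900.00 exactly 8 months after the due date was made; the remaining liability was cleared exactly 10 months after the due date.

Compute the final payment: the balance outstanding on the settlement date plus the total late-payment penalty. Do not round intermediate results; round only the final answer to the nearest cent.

Monthly rate = 14.4% ÷ 12 = 1.2%
Balance at month 8: R$8,000.0000 × (1 + 0.012)^8 = R$8,801.0419…
After R$1,900.00 payment: R$8,801.0419… − R$1,900.00 = R$6,901.0419…
Balance at month 10: R$6,901.0419… × (1 + 0.012)^2 = R$7,067.6606…
Penalty: 10 × 2% × R$8,000.00 = R$1,600.00
Final settlement = outstanding balance + penalty = R$7,067.6606… + R$1,600.00 = R$8,667.66

R$8,667.66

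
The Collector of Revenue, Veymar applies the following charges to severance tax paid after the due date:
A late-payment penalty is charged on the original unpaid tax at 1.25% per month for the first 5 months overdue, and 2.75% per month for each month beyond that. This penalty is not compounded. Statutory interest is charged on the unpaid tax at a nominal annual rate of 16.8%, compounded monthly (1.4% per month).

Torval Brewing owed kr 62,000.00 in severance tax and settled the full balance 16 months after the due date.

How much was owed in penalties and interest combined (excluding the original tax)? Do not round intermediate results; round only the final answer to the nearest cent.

Penalty, months 1–5: 5 × 1.25% × kr 62,000.00 = kr 3,875.00
Penalty, months 6–16: 11 × 2.75% × kr 62,000.00 = kr 18,755.00
Interest: kr 62,000.00 × ((1 + 0.014)^16 − 1) = kr 62,000.00 × 0.2491290… = kr 15,445.9960…
Penalties + interest = kr 22,630.0000 + kr 15,445.9960… = kr 38,076.00

kr 38,076.00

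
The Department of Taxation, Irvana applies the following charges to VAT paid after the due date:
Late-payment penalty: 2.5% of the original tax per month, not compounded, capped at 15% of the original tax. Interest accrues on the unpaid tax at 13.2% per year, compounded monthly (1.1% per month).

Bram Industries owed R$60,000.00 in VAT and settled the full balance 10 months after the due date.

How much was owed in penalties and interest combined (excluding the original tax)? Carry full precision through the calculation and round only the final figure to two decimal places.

Penalty (uncapped): 10 × 2.5% × R$60,000.00 = R$15,000.00; cap = 15% × R$60,000.00 = R$9,000.00 → penalty = R$9,000.00
Interest: R$60,000.00 × ((1 + 0.011)^10 − 1) = R$60,000.00 × 0.1156078… = R$6,936.4701…
Penalties + interest = R$9,000.0000 + R$6,936.4701… = R$15,936.47

R$15,936.47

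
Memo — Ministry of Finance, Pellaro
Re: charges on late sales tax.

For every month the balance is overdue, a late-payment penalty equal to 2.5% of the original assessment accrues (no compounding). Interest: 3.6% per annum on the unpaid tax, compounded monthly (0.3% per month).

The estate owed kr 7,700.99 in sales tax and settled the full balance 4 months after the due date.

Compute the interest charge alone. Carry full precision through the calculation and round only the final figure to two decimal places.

Interest: kr 7,700.99 × ((1 + 0.003)^4 − 1) = kr 7,700.99 × 0.0120541… = kr 92.8286…

kr 92.83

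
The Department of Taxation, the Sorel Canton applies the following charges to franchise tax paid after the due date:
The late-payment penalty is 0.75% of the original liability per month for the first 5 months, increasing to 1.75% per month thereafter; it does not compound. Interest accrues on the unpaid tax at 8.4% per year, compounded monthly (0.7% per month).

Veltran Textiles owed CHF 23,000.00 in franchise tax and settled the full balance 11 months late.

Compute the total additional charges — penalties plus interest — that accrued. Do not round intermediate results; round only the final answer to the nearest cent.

CHF 5,111.81

Penalty, months 1–5: 5 × 0.75% × CHF 23,000.00 = CHF 862.50
Penalty, months 6–11: 6 × 1.75% × CHF 23,000.00 = CHF 2,415.00
Interest: CHF 23,000.00 × ((1 + 0.007)^11 − 1) = CHF 23,000.00 × 0.0797524… = CHF 1,834.3051…
Penalties + interest = CHF 3,277.5000 + CHF 1,834.3051… = CHF 5,111.81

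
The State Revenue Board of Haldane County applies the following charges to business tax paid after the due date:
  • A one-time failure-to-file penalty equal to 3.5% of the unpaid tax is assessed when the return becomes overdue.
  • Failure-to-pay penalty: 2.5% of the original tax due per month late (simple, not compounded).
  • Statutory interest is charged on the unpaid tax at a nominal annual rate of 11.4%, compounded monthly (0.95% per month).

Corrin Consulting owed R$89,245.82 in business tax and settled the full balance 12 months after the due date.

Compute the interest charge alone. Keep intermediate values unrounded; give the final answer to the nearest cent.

Interest: R$89,245.82 × ((1 + 0.0095)^12 − 1) = R$89,245.82 × 0.1201492… = R$10,722.8153…

R$10,722.82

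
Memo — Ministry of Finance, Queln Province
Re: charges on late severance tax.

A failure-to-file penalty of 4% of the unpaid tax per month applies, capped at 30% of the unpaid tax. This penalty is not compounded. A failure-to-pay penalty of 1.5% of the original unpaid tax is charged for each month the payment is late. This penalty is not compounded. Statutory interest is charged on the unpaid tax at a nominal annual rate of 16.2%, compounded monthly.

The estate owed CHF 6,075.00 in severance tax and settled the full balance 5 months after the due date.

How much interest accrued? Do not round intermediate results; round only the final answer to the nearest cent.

Interest (16.2%/yr ÷ 12 = 1.35%/month): CHF 6,075.00 × ((1 + 0.0135)^5 − 1) = CHF 421.2847…

CHF 421.28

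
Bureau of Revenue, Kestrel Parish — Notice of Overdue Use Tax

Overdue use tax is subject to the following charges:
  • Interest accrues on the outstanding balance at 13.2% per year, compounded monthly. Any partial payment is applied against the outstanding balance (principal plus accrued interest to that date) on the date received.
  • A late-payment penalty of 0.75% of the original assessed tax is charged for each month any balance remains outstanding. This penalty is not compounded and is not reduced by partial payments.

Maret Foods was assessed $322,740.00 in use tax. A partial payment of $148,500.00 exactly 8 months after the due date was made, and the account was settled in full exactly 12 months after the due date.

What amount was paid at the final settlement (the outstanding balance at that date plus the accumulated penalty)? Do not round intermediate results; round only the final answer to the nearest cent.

$241,919.96

Monthly rate = 13.2% ÷ 12 = 1.1%
Balance at month 8: $322,740.0000 × (1 + 0.011)^8 = $352,258.9526…
After $148,500.00 payment: $352,258.9526… − $148,500.00 = $203,758.9526…
Balance at month 12: $203,758.9526… × (1 + 0.011)^4 = $212,873.3633…
Penalty: 12 × 0.75% × $322,740.00 = $29,046.60
Final settlement = outstanding balance + penalty = $212,873.3633… + $29,046.60 = $241,919.96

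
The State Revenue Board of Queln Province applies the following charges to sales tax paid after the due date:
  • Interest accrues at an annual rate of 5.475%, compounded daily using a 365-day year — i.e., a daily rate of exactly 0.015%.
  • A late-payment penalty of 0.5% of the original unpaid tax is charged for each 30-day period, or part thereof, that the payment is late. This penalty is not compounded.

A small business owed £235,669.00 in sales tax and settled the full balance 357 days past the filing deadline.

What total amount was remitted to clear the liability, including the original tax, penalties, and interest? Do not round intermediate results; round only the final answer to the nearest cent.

Penalty periods: ⌈357/30⌉ = 12; penalty = 12 × 0.5% × £235,669.00 = £14,140.14
Interest: £235,669.00 × ((1 + 0.00015)^357 − 1) = £235,669.00 × 0.05500550… = £12,963.0922…
Total = £235,669.00 + £14,140.1400 + £12,963.0922… = £262,772.23

£262,772.23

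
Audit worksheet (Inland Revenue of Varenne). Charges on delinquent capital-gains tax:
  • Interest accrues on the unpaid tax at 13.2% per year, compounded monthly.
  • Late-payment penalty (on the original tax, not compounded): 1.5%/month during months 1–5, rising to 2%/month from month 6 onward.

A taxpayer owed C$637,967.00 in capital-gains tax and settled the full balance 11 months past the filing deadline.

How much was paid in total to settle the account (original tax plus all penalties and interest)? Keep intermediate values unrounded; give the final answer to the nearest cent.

Penalty, months 1–5: 5 × 1.5% × C$637,967.00 = C$47,847.53…
Penalty, months 6–11: 6 × 2% × C$637,967.00 = C$76,556.04
Interest (13.2%/yr ÷ 12 = 1.1%/month): C$637,967.00 × ((1 + 0.011)^11 − 1) = C$81,582.9149…
Total = C$637,967.00 + C$124,403.5650 + C$81,582.9149… = C$843,953.48

C$843,953.48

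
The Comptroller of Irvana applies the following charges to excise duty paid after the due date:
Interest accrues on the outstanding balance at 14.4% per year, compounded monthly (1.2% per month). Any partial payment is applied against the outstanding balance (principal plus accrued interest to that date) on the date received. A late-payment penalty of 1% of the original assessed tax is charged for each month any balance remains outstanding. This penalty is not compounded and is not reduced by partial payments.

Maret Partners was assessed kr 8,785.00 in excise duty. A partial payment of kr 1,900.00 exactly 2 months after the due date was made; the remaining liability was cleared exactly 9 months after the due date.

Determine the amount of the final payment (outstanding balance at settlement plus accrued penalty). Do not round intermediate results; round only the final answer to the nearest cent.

kr 8,505.81

Balance at month 2: kr 8,785.0000 × (1 + 0.012)^2 = kr 8,997.1050…
After kr 1,900.00 payment: kr 8,997.1050… − kr 1,900.00 = kr 7,097.1050…
Balance at month 9: kr 7,097.1050… × (1 + 0.012)^7 = kr 7,715.1579…
Penalty: 9 × 1% × kr 8,785.00 = kr 790.65
Final settlement = outstanding balance + penalty = kr 7,715.1579… + kr 790.65 = kr 8,505.81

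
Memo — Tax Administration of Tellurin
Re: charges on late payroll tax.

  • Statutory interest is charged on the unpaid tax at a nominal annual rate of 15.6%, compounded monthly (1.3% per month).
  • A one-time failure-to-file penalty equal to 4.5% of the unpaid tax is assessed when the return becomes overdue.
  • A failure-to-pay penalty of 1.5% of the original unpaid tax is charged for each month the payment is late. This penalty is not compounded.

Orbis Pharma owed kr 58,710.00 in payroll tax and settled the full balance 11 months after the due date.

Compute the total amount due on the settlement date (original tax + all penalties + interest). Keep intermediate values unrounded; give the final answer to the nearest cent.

kr 80,002.19

Failure-to-file penalty: 4.5% × kr 58,710.00 = kr 2,641.95
Failure-to-pay penalty: 11 × 1.5% × kr 58,710.00 = kr 9,687.15
Interest: kr 58,710.00 × ((1 + 0.013)^11 − 1) = kr 58,710.00 × 0.1526671… = kr 8,963.0857…
Total = kr 58,710.00 + kr 12,329.1000 + kr 8,963.0857… = kr 80,002.19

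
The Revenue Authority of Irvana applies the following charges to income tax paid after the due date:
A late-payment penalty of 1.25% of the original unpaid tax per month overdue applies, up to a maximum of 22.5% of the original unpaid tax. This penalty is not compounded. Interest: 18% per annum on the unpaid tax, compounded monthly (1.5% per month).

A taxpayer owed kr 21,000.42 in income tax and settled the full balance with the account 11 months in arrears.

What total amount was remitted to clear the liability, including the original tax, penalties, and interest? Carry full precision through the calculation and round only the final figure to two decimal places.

kr 27,624.98

Penalty: 11 × 1.25% × kr 21,000.42 = kr 2,887.56… (below the 22.5% cap of kr 4,725.09…)
Interest: kr 21,000.42 × ((1 + 0.015)^11 − 1) = kr 21,000.42 × 0.1779489… = kr 3,737.0024…
Total = kr 21,000.42 + kr 2,887.5578… + kr 3,737.0024… = kr 27,624.98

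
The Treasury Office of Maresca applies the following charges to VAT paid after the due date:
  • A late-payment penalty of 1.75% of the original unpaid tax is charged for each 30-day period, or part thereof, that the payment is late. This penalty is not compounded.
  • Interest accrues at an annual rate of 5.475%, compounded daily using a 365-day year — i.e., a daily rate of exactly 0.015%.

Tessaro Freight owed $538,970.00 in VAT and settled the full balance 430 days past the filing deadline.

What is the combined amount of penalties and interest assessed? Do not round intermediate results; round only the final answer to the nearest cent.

Penalty periods: ⌈430/30⌉ = 15; penalty = 15 × 1.75% × $538,970.00 = $141,479.63…
Interest: $538,970.00 × ((1 + 0.00015)^430 − 1) = $538,970.00 × 0.06662042… = $35,906.4072…
Penalties + interest = $141,479.6250 + $35,906.4072… = $177,386.03

$177,386.03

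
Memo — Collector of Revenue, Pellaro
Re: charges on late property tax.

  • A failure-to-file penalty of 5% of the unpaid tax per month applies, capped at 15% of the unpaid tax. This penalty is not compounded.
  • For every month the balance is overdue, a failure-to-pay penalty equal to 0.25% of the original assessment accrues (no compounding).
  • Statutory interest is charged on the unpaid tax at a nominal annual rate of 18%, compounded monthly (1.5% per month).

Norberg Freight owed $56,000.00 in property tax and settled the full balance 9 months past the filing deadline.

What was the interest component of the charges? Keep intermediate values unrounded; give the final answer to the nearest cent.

Interest: $56,000.00 × ((1 + 0.015)^9 − 1) = $56,000.00 × 0.1433900… = $8,029.8386…

$8,029.84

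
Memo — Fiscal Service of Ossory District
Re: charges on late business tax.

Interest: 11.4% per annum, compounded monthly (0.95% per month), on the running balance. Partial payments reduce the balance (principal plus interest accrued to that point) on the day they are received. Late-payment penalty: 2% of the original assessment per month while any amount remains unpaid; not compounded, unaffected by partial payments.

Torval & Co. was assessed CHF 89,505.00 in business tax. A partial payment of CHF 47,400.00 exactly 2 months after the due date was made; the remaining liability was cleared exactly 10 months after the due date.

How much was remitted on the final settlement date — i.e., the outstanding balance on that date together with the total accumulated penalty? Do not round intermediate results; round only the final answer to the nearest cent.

CHF 65,157.36

Balance at month 2: CHF 89,505.0000 × (1 + 0.0095)^2 = CHF 91,213.6728…
After CHF 47,400.00 payment: CHF 91,213.6728… − CHF 47,400.00 = CHF 43,813.6728…
Balance at month 10: CHF 43,813.6728… × (1 + 0.0095)^8 = CHF 47,256.3579…
Penalty: 10 × 2% × CHF 89,505.00 = CHF 17,901.00
Final settlement = outstanding balance + penalty = CHF 47,256.3579… + CHF 17,901.00 = CHF 65,157.36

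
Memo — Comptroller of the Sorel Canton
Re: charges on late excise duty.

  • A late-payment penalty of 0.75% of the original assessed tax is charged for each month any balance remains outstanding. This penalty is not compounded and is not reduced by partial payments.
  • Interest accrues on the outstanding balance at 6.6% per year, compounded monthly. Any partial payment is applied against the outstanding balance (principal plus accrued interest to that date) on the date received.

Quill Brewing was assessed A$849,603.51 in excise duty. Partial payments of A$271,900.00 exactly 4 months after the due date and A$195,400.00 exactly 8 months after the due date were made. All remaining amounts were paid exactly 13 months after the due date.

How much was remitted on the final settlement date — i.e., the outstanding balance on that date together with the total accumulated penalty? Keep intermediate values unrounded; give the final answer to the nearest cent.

Monthly rate = 6.6% ÷ 12 = 0.55%
Balance at month 4: A$849,603.5100 × (1 + 0.0055)^4 = A$868,449.5564…
After A$271,900.00 payment: A$868,449.5564… − A$271,900.00 = A$596,549.5564…
Balance at month 8: A$596,549.5564… × (1 + 0.0055)^4 = A$609,782.3180…
After A$195,400.00 payment: A$609,782.3180… − A$195,400.00 = A$414,382.3180…
Balance at month 13: A$414,382.3180… × (1 + 0.0055)^5 = A$425,903.8737…
Penalty: 13 × 0.75% × A$849,603.51 = A$82,836.34…
Final settlement = outstanding balance + penalty = A$425,903.8737… + A$82,836.34… = A$508,740.22

A$508,740.22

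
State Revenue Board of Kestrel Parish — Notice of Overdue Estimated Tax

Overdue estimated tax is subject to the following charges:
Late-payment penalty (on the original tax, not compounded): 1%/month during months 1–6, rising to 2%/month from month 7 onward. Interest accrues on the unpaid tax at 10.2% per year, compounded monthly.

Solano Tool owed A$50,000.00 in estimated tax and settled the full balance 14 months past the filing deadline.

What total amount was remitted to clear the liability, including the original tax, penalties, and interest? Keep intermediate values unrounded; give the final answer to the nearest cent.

Penalty, months 1–6: 6 × 1% × A$50,000.00 = A$3,000.00
Penalty, months 7–14: 8 × 2% × A$50,000.00 = A$8,000.00
Interest (10.2%/yr ÷ 12 = 0.85%/month): A$50,000.00 × ((1 + 0.0085)^14 − 1) = A$6,290.1803…
Total = A$50,000.00 + A$11,000.0000 + A$6,290.1803… = A$67,290.18

A$67,290.18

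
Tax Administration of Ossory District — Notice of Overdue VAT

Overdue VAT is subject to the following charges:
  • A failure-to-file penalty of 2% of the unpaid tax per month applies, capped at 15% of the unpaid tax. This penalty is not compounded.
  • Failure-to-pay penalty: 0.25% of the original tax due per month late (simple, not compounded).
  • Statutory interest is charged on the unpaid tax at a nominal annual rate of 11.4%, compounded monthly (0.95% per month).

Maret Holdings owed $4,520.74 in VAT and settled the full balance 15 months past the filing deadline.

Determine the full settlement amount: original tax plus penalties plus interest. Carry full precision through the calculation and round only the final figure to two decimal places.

Failure-to-file: 15 × 2% × $4,520.74 = $1,356.22…, capped at 15% × $4,520.74 = $678.11…
Failure-to-pay penalty = 0.25% × $4,520.74 × 15 mo = $169.53…
Interest: $4,520.74 × ((1 + 0.0095)^15 − 1) = $4,520.74 × 0.1523777… = $688.8600…
Total = $4,520.74 + $847.6388… + $688.8600… = $6,057.24

$6,057.24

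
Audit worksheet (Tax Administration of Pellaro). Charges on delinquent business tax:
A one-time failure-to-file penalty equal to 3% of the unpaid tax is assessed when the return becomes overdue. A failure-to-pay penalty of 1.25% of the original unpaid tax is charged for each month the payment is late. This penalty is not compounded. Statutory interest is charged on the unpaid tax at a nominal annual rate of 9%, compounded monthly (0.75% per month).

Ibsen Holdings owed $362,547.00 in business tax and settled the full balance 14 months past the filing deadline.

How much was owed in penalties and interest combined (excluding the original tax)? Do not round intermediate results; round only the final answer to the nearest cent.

Failure-to-file penalty: 3% × $362,547.00 = $10,876.41
Failure-to-pay penalty = 1.25% × $362,547.00 × 14 mo = $63,445.73…
Interest: $362,547.00 × ((1 + 0.0075)^14 − 1) = $362,547.00 × 0.1102755… = $39,980.0618…
Penalties + interest = $74,322.1350 + $39,980.0618… = $114,302.20

$114,302.20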